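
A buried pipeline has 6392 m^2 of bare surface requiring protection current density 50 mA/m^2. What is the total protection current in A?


I = area * current density, then convert mA → A (÷1000)
I = 6392 * 50 / 1000 = 319.6 A

319.6 A


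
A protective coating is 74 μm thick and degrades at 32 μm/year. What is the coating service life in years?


Service life = thickness / degradation rate
Life = 74 / 32 = 2.3 years

2.3 years


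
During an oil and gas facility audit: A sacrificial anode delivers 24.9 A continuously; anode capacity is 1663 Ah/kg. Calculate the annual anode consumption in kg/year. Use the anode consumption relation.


Annual consumption = current * hours per year / capacity
Rate = 24.9 * 8760 / 1663 = 131.2 kg/year

131.2 kg/year


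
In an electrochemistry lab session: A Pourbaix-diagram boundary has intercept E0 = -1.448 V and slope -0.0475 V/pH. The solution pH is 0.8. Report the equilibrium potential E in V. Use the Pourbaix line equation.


Apply the Pourbaix line equation: E = E0 + slope*pH
E = -1.448 + (-0.0475)*0.8 = -1.448 + (-0.038) = -1.486 V
Rounded to 4 decimal places: E = -1.4860 V

-1.4860 V


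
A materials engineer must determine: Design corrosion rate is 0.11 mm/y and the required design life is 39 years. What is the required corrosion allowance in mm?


Corrosion allowance = CR × design life
CA = 0.11 * 39 = 4.29 mm

4.29 mm


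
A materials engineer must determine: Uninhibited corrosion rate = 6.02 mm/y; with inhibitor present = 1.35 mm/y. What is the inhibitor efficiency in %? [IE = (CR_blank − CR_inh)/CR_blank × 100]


Apply the inhibitor-efficiency definition: IE = (CR_blank − CR_inh)/CR_blank × 100
IE = (6.02 − 1.35) / 6.02 × 100
IE = 4.67 / 6.02 × 100 = 77.6 %

77.6 %


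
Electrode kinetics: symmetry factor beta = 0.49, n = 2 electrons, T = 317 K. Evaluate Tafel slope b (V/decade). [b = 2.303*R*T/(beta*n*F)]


Apply the Tafel slope relation: b = 2.303*R*T/(beta*n*F)
Numerator: 2.303 * 8.314 * 317 = 6069.64
Denominator: 0.49 * 2 * 96485 = 94555.3
b = 6069.64 / 94555.3 = 0.064 V/decade

0.064 V/decade


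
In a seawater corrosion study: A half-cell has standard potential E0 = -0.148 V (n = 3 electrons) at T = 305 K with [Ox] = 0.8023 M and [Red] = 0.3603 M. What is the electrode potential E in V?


Apply the Nernst equation: E = E0 + (RT/nF)*ln([Ox]/[Red])
Step 1: RT/nF = 8.314*305/(3*96485) = 0.0087605 V
Step 2: [Ox]/[Red] = 0.8023/0.3603 = 2.226755
Step 3: ln(2.226755) = 0.800545
Step 4: correction = 0.0087605 * 0.800545 = 0.007 V
E = -0.148 + 0.007 = -0.141 V

-0.141 V


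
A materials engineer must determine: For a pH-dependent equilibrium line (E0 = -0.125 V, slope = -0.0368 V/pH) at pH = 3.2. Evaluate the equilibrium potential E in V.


Apply the Pourbaix line equation: E = E0 + slope*pH
E = -0.125 + (-0.0368)*3.2 = -0.125 + (-0.11776) = -0.24276 V
Rounded to 4 decimal places: E = -0.2428 V

-0.2428 V


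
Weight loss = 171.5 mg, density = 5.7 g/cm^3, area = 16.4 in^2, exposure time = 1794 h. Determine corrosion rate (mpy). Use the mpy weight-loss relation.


Apply the mpy weight-loss relation: CR = 534 * W / (D * A * T)
Numerator: 534 * 171.5 = 91581.0
Denominator: 5.7 * 16.4 * 1794 = 167703.12
CR = 91581.0 / 167703.12 = 0.54609 mpy

0.54609 mpy


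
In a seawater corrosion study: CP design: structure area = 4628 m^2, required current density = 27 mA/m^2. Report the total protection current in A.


I = area * current density, then convert mA → A (÷1000)
I = 4628 * 27 / 1000 = 124.96 A

124.96 A


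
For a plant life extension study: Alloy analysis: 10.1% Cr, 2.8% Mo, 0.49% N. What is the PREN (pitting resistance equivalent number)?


Apply the PREN formula: PREN = Cr + 3.3*Mo + 16*N
PREN = 10.1 + 3.3*2.8 + 16*0.49
PREN = 10.1 + 9.24 + 7.84 = 27.18

27.18


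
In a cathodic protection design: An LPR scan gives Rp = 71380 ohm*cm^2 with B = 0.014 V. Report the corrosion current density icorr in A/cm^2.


Apply the Stern-Geary relation: icorr = B / Rp
icorr = 0.014 / 71380 = 1.961×10^-7 A/cm^2

1.961×10^-7 A/cm^2


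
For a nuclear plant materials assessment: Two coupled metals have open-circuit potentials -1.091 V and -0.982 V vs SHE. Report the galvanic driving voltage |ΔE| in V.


Driving voltage is the absolute potential difference.
|ΔE| = |-1.091 − (-0.982)| = 0.109 V

0.109 V


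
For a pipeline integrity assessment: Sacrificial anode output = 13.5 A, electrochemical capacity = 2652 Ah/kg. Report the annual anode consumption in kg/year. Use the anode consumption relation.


Annual consumption = current * hours per year / capacity
Rate = 13.5 * 8760 / 2652 = 44.6 kg/year

44.6 kg/year


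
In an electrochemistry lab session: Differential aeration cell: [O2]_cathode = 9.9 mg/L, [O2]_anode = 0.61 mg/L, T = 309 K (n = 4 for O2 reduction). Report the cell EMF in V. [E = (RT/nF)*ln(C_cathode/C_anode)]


Apply the Nernst concentration-cell relation: E = (RT/nF)*ln(C_cathode/C_anode)
RT/nF = 8.314*309/(4*96485) = 0.00665654 V
ln(9.9/0.61) = 2.78683
E = 0.00665654 * 2.78683 = 0.01855 V

0.01855 V


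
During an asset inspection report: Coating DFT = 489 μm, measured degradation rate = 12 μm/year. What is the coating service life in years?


Service life = thickness / degradation rate
Life = 489 / 12 = 40.8 years

40.8 years


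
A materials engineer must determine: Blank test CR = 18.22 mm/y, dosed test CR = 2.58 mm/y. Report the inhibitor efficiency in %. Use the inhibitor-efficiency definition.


Apply the inhibitor-efficiency definition: IE = (CR_blank − CR_inh)/CR_blank × 100
IE = (18.22 − 2.58) / 18.22 × 100
IE = 15.64 / 18.22 × 100 = 85.8 %

85.8 %


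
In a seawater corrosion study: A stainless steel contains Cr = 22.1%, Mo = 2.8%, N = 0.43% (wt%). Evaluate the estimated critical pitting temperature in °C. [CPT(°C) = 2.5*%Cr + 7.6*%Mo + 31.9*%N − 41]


Apply the ASTM G48 empirical CPT estimate: CPT(°C) = 2.5*%Cr + 7.6*%Mo + 31.9*%N − 41
2.5*22.1 = 55.25; 7.6*2.8 = 21.28; 31.9*0.43 = 13.717
CPT = 55.25 + 21.28 + 13.717 − 41 = 49.247 °C
Rounded to 0.1 °C: CPT ≈ 49.2 °C

49.2 °C


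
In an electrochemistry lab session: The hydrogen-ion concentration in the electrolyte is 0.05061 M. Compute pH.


pH = −log10[H+]
pH = −log10(0.05061) = 1.3

1.3


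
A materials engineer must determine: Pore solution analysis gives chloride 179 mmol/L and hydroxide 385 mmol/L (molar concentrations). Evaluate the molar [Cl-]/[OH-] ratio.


Threshold parameter = [Cl-] / [OH-] (molar basis; both in mmol/L, so units cancel)
Ratio = 179 / 385 = 0.46

0.46


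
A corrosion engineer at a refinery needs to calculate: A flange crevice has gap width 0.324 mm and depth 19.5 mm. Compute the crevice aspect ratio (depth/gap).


Aspect ratio = depth / gap
Ratio = 19.5 / 0.324 = 60.2

60.2


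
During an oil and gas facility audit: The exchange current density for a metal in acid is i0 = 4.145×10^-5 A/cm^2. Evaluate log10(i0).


i0 = 4.145×10^-5 A/cm^2
log10(i0) = -4.382

-4.382


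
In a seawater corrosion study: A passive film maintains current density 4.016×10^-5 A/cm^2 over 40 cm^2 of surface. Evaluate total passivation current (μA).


I = i_pass * A, then convert A → μA (×10^6)
I = 4.016×10^-5 * 40 * 10^6 = 1606.4 μA

1606.4 μA


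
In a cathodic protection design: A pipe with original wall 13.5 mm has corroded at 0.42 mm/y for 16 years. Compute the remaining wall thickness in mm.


Remaining wall = original − CR × time
t = 13.5 − 0.42*16 = 13.5 − 6.72 = 6.78 mm

6.78 mm


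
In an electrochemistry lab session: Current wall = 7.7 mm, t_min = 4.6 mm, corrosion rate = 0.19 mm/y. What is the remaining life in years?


Apply the remaining-life relation: RL = (t_current − t_min) / CR
RL = (7.7 − 4.6) / 0.19 = 3.1 / 0.19 = 16.3 years

16.3 years


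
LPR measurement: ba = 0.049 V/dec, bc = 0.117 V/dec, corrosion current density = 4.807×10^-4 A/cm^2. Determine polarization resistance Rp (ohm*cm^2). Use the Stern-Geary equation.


Apply the Stern-Geary equation: Rp = ba*bc / (2.303*icorr*(ba+bc))
ba*bc = 0.049*0.117 = 0.005733
ba+bc = 0.166; 2.303*icorr*(ba+bc) = 2.303*4.807×10^-4*0.166 = 1.8377065×10^-4
Rp = 0.005733 / 1.8377065×10^-4 = 31.2 ohm*cm^2

31.2 ohm*cm^2


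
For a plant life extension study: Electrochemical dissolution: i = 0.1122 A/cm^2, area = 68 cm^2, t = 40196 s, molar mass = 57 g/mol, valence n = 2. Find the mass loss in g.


Apply Faraday's law: m = i*A*t*M / (n*F)
Total charge passed Q = i*A*t = 0.1122*68*40196 = 306679.4016 C
m = Q*M/(n*F) = 306679.4016*57/(2*96485) = 90.5878 g

90.5878 g


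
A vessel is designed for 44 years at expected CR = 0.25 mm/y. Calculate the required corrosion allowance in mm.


Corrosion allowance = CR × design life
CA = 0.25 * 44 = 11.0 mm

11.0 mm


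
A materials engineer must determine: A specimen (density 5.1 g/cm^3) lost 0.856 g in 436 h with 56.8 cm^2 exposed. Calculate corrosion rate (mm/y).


Apply the mm/y weight-loss relation: CR = 87600 * W / (D * A * T)
Numerator: 87600 * 0.856 = 74985.6
Denominator: 5.1 * 56.8 * 436 = 126300.48
CR = 74985.6 / 126300.48 = 0.59371 mm/y

0.59371 mm/y


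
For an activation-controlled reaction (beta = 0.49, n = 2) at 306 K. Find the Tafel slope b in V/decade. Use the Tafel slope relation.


Apply the Tafel slope relation: b = 2.303*R*T/(beta*n*F)
Numerator: 2.303 * 8.314 * 306 = 5859.03
Denominator: 0.49 * 2 * 96485 = 94555.3
b = 5859.03 / 94555.3 = 0.062 V/decade

0.062 V/decade


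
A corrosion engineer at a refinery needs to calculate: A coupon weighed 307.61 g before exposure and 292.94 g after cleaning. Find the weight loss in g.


Weight loss = initial − final
WL = 307.61 − 292.94 = 14.67 g

14.67 g


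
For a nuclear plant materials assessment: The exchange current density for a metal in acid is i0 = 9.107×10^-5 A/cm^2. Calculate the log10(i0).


i0 = 9.107×10^-5 A/cm^2
log10(i0) = -4.041

-4.041


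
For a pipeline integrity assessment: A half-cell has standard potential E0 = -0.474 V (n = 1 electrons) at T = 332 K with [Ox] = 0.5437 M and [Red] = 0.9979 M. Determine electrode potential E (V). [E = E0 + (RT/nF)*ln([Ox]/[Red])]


Apply the Nernst equation: E = E0 + (RT/nF)*ln([Ox]/[Red])
Step 1: RT/nF = 8.314*332/(1*96485) = 0.02860805 V
Step 2: [Ox]/[Red] = 0.5437/0.9979 = 0.544844
Step 3: ln(0.544844) = -0.607256
Step 4: correction = 0.02860805 * -0.607256 = -0.0174 V
E = -0.474 + -0.0174 = -0.4914 V

-0.4914 V


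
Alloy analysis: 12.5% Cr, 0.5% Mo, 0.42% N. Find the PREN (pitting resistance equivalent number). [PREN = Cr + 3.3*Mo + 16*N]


Apply the PREN formula: PREN = Cr + 3.3*Mo + 16*N
PREN = 12.5 + 3.3*0.5 + 16*0.42
PREN = 12.5 + 1.65 + 6.72 = 20.87

20.87


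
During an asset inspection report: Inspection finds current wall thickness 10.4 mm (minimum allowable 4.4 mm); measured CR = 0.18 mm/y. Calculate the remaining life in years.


Apply the remaining-life relation: RL = (t_current − t_min) / CR
RL = (10.4 − 4.4) / 0.18 = 6.0 / 0.18 = 33.3 years

33.3 years


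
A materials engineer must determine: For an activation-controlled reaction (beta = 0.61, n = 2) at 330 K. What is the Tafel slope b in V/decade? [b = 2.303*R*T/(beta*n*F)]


Apply the Tafel slope relation: b = 2.303*R*T/(beta*n*F)
Numerator: 2.303 * 8.314 * 330 = 6318.56
Denominator: 0.61 * 2 * 96485 = 117711.7
b = 6318.56 / 117711.7 = 0.0537 V/decade

0.0537 V/decade


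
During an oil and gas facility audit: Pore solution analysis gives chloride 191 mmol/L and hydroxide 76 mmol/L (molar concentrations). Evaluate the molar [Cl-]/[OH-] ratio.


Threshold parameter = [Cl-] / [OH-] (molar basis; both in mmol/L, so units cancel)
Ratio = 191 / 76 = 2.51

2.51


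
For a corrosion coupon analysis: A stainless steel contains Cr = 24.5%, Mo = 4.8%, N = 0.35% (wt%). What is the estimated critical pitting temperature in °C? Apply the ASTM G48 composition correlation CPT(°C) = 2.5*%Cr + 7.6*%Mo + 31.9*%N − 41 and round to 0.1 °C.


Apply the ASTM G48 empirical CPT estimate: CPT(°C) = 2.5*%Cr + 7.6*%Mo + 31.9*%N − 41
2.5*24.5 = 61.25; 7.6*4.8 = 36.48; 31.9*0.35 = 11.165
CPT = 61.25 + 36.48 + 11.165 − 41 = 67.895 °C
Rounded to 0.1 °C: CPT ≈ 67.9 °C

67.9 °C


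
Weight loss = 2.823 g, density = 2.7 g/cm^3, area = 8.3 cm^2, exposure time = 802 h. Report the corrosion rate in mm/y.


Apply the mm/y weight-loss relation: CR = 87600 * W / (D * A * T)
Numerator: 87600 * 2.823 = 247294.8
Denominator: 2.7 * 8.3 * 802 = 17972.82
CR = 247294.8 / 17972.82 = 13.759377 mm/y

13.759377 mm/y


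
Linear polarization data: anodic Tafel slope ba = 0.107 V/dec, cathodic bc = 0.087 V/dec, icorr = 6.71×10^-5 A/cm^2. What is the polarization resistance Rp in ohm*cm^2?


Apply the Stern-Geary equation: Rp = ba*bc / (2.303*icorr*(ba+bc))
ba*bc = 0.107*0.087 = 0.009309
ba+bc = 0.194; 2.303*icorr*(ba+bc) = 2.303*6.71×10^-5*0.194 = 2.9979072×10^-5
Rp = 0.009309 / 2.9979072×10^-5 = 310.5 ohm*cm^2

310.5 ohm*cm^2


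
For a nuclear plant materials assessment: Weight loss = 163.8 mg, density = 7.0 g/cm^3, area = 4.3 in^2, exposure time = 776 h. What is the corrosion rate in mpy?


Apply the mpy weight-loss relation: CR = 534 * W / (D * A * T)
Numerator: 534 * 163.8 = 87469.2
Denominator: 7.0 * 4.3 * 776 = 23357.6
CR = 87469.2 / 23357.6 = 3.74479 mpy

3.74479 mpy


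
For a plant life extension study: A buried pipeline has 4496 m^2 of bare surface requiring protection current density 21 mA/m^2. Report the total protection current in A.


I = area * current density, then convert mA → A (÷1000)
I = 4496 * 21 / 1000 = 94.42 A

94.42 A


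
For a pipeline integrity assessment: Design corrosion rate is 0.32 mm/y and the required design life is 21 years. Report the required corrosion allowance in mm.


Corrosion allowance = CR × design life
CA = 0.32 * 21 = 6.72 mm

6.72 mm


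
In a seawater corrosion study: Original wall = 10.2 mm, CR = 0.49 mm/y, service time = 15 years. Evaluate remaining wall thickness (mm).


Remaining wall = original − CR × time
t = 10.2 − 0.49*15 = 10.2 − 7.35 = 2.85 mm

2.85 mm


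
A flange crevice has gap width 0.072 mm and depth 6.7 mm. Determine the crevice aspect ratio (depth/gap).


Aspect ratio = depth / gap
Ratio = 6.7 / 0.072 = 93.1

93.1


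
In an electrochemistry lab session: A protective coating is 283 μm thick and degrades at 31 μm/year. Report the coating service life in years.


Service life = thickness / degradation rate
Life = 283 / 31 = 9.1 years

9.1 years


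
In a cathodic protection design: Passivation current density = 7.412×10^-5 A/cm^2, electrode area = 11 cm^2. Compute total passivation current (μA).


I = i_pass * A, then convert A → μA (×10^6)
I = 7.412×10^-5 * 11 * 10^6 = 815.32 μA

815.32 μA


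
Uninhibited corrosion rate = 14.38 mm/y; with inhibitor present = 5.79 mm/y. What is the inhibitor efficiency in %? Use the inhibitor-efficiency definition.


Apply the inhibitor-efficiency definition: IE = (CR_blank − CR_inh)/CR_blank × 100
IE = (14.38 − 5.79) / 14.38 × 100
IE = 8.59 / 14.38 × 100 = 59.7 %

59.7 %


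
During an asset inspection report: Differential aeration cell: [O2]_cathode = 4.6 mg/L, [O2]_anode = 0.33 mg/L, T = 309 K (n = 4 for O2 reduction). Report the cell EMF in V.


Apply the Nernst concentration-cell relation: E = (RT/nF)*ln(C_cathode/C_anode)
RT/nF = 8.314*309/(4*96485) = 0.00665654 V
ln(4.6/0.33) = 2.63472
E = 0.00665654 * 2.63472 = 0.01754 V

0.01754 V


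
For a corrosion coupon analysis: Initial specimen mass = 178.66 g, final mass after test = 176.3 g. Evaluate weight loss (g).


Weight loss = initial − final
WL = 178.66 − 176.3 = 2.36 g

2.36 g


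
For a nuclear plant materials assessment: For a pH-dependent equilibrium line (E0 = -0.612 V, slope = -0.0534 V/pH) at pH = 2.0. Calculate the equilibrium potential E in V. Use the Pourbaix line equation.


Apply the Pourbaix line equation: E = E0 + slope*pH
E = -0.612 + (-0.0534)*2.0 = -0.612 + (-0.1068) = -0.7188 V
Rounded to 3 decimal places: E = -0.719 V

-0.719 V


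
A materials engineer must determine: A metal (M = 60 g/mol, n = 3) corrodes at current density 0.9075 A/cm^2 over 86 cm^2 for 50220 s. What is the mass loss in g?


Apply Faraday's law: m = i*A*t*M / (n*F)
Total charge passed Q = i*A*t = 0.9075*86*50220 = 3919419.9 C
m = Q*M/(n*F) = 3919419.9*60/(3*96485) = 812.44129 g

812.44129 g


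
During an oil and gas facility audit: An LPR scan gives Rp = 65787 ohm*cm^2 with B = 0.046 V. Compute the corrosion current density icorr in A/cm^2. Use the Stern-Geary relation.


Apply the Stern-Geary relation: icorr = B / Rp
icorr = 0.046 / 65787 = 6.992×10^-7 A/cm^2

6.992×10^-7 A/cm^2


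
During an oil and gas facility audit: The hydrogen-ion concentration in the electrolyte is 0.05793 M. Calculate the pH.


pH = −log10[H+]
pH = −log10(0.05793) = 1.24

1.24


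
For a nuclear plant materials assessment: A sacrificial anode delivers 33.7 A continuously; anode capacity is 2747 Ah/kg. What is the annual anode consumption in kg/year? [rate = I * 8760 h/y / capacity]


Annual consumption = current * hours per year / capacity
Rate = 33.7 * 8760 / 2747 = 107.5 kg/year

107.5 kg/year


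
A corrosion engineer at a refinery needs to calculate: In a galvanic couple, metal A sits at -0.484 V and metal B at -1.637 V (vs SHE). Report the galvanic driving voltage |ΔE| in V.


Driving voltage is the absolute potential difference.
|ΔE| = |-0.484 − (-1.637)| = 1.153 V

1.153 V


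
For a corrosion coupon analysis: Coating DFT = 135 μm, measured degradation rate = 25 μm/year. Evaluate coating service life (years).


Service life = thickness / degradation rate
Life = 135 / 25 = 5.4 years

5.4 years


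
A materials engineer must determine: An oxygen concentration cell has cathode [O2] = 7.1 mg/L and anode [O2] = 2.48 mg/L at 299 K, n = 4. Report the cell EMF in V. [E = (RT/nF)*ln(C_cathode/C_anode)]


Apply the Nernst concentration-cell relation: E = (RT/nF)*ln(C_cathode/C_anode)
RT/nF = 8.314*299/(4*96485) = 0.00644112 V
ln(7.1/2.48) = 1.05184
E = 0.00644112 * 1.05184 = 0.00678 V

0.00678 V


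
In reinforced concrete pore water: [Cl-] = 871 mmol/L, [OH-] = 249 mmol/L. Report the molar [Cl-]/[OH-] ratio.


Threshold parameter = [Cl-] / [OH-] (molar basis; both in mmol/L, so units cancel)
Ratio = 871 / 249 = 3.5

3.5


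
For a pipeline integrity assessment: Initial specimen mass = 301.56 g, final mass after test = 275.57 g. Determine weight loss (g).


Weight loss = initial − final
WL = 301.56 − 275.57 = 25.99 g

25.99 g


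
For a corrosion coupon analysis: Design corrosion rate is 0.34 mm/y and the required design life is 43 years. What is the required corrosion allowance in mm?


Corrosion allowance = CR × design life
CA = 0.34 * 43 = 14.62 mm

14.62 mm


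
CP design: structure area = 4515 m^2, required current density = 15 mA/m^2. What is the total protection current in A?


I = area * current density, then convert mA → A (÷1000)
I = 4515 * 15 / 1000 = 67.73 A

67.73 A


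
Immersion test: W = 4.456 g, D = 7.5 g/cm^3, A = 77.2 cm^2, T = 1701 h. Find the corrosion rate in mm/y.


Apply the mm/y weight-loss relation: CR = 87600 * W / (D * A * T)
Numerator: 87600 * 4.456 = 390345.6
Denominator: 7.5 * 77.2 * 1701 = 984879.0
CR = 390345.6 / 984879.0 = 0.396339 mm/y

0.396339 mm/y


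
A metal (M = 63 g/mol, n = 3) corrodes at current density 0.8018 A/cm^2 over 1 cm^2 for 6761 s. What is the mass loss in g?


Apply Faraday's law: m = i*A*t*M / (n*F)
Total charge passed Q = i*A*t = 0.8018*1*6761 = 5420.9698 C
m = Q*M/(n*F) = 5420.9698*63/(3*96485) = 1.18 g

1.18 g


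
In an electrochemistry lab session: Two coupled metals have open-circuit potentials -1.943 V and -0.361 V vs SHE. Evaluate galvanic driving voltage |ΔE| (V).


Driving voltage is the absolute potential difference.
|ΔE| = |-1.943 − (-0.361)| = 1.582 V

1.582 V


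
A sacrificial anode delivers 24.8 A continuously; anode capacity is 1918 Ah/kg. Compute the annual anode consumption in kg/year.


Annual consumption = current * hours per year / capacity
Rate = 24.8 * 8760 / 1918 = 113.3 kg/year

113.3 kg/year


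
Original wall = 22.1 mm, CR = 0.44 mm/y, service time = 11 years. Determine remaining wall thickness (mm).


Remaining wall = original − CR × time
t = 22.1 − 0.44*11 = 22.1 − 4.84 = 17.26 mm

17.26 mm


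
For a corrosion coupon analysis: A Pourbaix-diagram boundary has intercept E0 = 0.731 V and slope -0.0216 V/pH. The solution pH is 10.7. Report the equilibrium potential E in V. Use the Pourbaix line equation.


Apply the Pourbaix line equation: E = E0 + slope*pH
E = 0.731 + (-0.0216)*10.7 = 0.731 + (-0.23112) = 0.49988 V
Rounded to 3 decimal places: E = 0.500 V

0.500 V


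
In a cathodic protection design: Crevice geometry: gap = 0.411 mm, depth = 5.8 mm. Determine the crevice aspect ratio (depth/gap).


Aspect ratio = depth / gap
Ratio = 5.8 / 0.411 = 14.1

14.1


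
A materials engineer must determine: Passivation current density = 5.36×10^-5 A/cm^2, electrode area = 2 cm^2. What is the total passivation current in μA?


I = i_pass * A, then convert A → μA (×10^6)
I = 5.36×10^-5 * 2 * 10^6 = 107.2 μA

107.2 μA


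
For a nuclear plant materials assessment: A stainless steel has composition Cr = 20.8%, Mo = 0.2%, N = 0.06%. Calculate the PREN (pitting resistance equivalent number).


Apply the PREN formula: PREN = Cr + 3.3*Mo + 16*N
PREN = 20.8 + 3.3*0.2 + 16*0.06
PREN = 20.8 + 0.66 + 0.96 = 22.42

22.42


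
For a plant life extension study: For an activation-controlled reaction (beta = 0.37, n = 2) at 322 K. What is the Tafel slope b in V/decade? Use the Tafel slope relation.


Apply the Tafel slope relation: b = 2.303*R*T/(beta*n*F)
Numerator: 2.303 * 8.314 * 322 = 6165.38
Denominator: 0.37 * 2 * 96485 = 71398.9
b = 6165.38 / 71398.9 = 0.0864 V/decade

0.0864 V/decade


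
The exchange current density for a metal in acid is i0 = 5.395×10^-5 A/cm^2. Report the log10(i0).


i0 = 5.395×10^-5 A/cm^2
log10(i0) = -4.268

-4.268


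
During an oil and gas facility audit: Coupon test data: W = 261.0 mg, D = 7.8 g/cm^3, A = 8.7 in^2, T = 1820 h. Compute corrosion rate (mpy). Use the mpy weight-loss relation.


Apply the mpy weight-loss relation: CR = 534 * W / (D * A * T)
Numerator: 534 * 261.0 = 139374.0
Denominator: 7.8 * 8.7 * 1820 = 123505.2
CR = 139374.0 / 123505.2 = 1.128 mpy

1.128 mpy


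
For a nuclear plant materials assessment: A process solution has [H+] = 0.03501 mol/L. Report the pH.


pH = −log10[H+]
pH = −log10(0.03501) = 1.46

1.46


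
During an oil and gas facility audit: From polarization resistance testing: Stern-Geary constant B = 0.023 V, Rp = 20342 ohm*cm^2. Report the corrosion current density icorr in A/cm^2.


Apply the Stern-Geary relation: icorr = B / Rp
icorr = 0.023 / 20342 = 1.131×10^-6 A/cm^2

1.131×10^-6 A/cm^2


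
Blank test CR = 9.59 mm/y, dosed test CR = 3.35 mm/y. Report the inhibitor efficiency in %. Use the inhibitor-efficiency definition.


Apply the inhibitor-efficiency definition: IE = (CR_blank − CR_inh)/CR_blank × 100
IE = (9.59 − 3.35) / 9.59 × 100
IE = 6.24 / 9.59 × 100 = 65.1 %

65.1 %


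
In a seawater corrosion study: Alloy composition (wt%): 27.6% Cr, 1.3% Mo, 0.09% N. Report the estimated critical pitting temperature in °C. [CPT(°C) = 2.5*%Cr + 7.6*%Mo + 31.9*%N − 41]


Apply the ASTM G48 empirical CPT estimate: CPT(°C) = 2.5*%Cr + 7.6*%Mo + 31.9*%N − 41
2.5*27.6 = 69; 7.6*1.3 = 9.88; 31.9*0.09 = 2.871
CPT = 69 + 9.88 + 2.871 − 41 = 40.751 °C
Rounded to 0.1 °C: CPT ≈ 40.8 °C

40.8 °C


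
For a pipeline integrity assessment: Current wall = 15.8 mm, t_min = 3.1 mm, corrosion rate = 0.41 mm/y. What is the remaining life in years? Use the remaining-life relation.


Apply the remaining-life relation: RL = (t_current − t_min) / CR
RL = (15.8 − 3.1) / 0.41 = 12.7 / 0.41 = 31.0 years

31.0 years


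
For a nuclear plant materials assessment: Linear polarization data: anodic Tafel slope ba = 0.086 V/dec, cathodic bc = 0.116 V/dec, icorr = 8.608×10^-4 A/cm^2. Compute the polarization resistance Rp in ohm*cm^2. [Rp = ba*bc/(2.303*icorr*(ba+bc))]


Apply the Stern-Geary equation: Rp = ba*bc / (2.303*icorr*(ba+bc))
ba*bc = 0.086*0.116 = 0.009976
ba+bc = 0.202; 2.303*icorr*(ba+bc) = 2.303*8.608×10^-4*0.202 = 4.0044932×10^-4
Rp = 0.009976 / 4.0044932×10^-4 = 24.9 ohm*cm^2

24.9 ohm*cm^2


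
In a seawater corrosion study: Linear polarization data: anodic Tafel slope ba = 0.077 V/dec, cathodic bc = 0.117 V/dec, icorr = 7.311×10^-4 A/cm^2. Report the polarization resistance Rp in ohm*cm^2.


Apply the Stern-Geary equation: Rp = ba*bc / (2.303*icorr*(ba+bc))
ba*bc = 0.077*0.117 = 0.009009
ba+bc = 0.194; 2.303*icorr*(ba+bc) = 2.303*7.311×10^-4*0.194 = 3.2664232×10^-4
Rp = 0.009009 / 3.2664232×10^-4 = 27.58 ohm*cm^2

27.58 ohm*cm^2


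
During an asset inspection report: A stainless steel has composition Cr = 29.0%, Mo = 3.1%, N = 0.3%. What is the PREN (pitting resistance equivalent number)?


Apply the PREN formula: PREN = Cr + 3.3*Mo + 16*N
PREN = 29.0 + 3.3*3.1 + 16*0.3
PREN = 29.0 + 10.23 + 4.8 = 44.03

44.03


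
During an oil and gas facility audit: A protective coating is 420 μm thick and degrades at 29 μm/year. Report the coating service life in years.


Service life = thickness / degradation rate
Life = 420 / 29 = 14.5 years

14.5 years


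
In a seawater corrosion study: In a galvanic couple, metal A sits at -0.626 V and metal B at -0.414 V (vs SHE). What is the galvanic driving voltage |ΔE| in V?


Driving voltage is the absolute potential difference.
|ΔE| = |-0.626 − (-0.414)| = 0.212 V

0.212 V


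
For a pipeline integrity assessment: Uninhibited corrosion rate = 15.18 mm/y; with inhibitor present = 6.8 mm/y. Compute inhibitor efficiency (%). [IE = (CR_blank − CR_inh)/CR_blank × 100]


Apply the inhibitor-efficiency definition: IE = (CR_blank − CR_inh)/CR_blank × 100
IE = (15.18 − 6.8) / 15.18 × 100
IE = 8.38 / 15.18 × 100 = 55.2 %

55.2 %


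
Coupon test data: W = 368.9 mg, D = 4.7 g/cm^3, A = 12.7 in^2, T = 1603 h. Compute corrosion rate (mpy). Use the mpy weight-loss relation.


Apply the mpy weight-loss relation: CR = 534 * W / (D * A * T)
Numerator: 534 * 368.9 = 196992.6
Denominator: 4.7 * 12.7 * 1603 = 95683.07
CR = 196992.6 / 95683.07 = 2.059 mpy

2.059 mpy


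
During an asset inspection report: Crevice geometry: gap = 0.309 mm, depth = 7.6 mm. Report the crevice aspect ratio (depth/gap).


Aspect ratio = depth / gap
Ratio = 7.6 / 0.309 = 24.6

24.6


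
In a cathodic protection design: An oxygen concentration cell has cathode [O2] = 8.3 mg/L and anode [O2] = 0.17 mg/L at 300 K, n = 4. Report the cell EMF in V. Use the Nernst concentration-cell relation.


Apply the Nernst concentration-cell relation: E = (RT/nF)*ln(C_cathode/C_anode)
RT/nF = 8.314*300/(4*96485) = 0.00646266 V
ln(8.3/0.17) = 3.88821
E = 0.00646266 * 3.88821 = 0.02513 V

0.02513 V


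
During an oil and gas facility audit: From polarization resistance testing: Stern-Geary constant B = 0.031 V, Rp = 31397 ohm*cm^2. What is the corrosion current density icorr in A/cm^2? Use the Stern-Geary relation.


Apply the Stern-Geary relation: icorr = B / Rp
icorr = 0.031 / 31397 = 9.874×10^-7 A/cm^2

9.874×10^-7 A/cm^2


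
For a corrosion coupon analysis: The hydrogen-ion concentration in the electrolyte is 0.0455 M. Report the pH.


pH = −log10[H+]
pH = −log10(0.0455) = 1.34

1.34


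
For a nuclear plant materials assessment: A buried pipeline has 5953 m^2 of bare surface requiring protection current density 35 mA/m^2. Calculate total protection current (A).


I = area * current density, then convert mA → A (÷1000)
I = 5953 * 35 / 1000 = 208.36 A

208.36 A


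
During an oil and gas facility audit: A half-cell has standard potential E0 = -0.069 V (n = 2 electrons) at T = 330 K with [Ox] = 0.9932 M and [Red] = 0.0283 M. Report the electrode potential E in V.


Apply the Nernst equation: E = E0 + (RT/nF)*ln([Ox]/[Red])
Step 1: RT/nF = 8.314*330/(2*96485) = 0.01421786 V
Step 2: [Ox]/[Red] = 0.9932/0.0283 = 35.095406
Step 3: ln(35.095406) = 3.55807
Step 4: correction = 0.01421786 * 3.55807 = 0.051 V
E = -0.069 + 0.051 = -0.018 V

-0.018 V


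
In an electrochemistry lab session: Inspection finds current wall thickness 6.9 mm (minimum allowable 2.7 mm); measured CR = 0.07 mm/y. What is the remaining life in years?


Apply the remaining-life relation: RL = (t_current − t_min) / CR
RL = (6.9 − 2.7) / 0.07 = 4.2 / 0.07 = 60.0 years

60.0 years


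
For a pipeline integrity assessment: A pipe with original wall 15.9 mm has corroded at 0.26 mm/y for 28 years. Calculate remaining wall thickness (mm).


Remaining wall = original − CR × time
t = 15.9 − 0.26*28 = 15.9 − 7.28 = 8.62 mm

8.62 mm


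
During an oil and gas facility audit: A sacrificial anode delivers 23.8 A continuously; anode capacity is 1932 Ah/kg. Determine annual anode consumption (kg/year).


Annual consumption = current * hours per year / capacity
Rate = 23.8 * 8760 / 1932 = 107.9 kg/year

107.9 kg/year


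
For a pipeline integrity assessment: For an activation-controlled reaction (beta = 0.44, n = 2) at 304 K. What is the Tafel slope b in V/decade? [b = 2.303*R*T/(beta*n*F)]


Apply the Tafel slope relation: b = 2.303*R*T/(beta*n*F)
Numerator: 2.303 * 8.314 * 304 = 5820.73
Denominator: 0.44 * 2 * 96485 = 84906.8
b = 5820.73 / 84906.8 = 0.069 V/decade

0.069 V/decade


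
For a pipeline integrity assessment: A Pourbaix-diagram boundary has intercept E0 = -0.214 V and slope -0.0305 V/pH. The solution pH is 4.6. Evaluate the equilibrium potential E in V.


Apply the Pourbaix line equation: E = E0 + slope*pH
E = -0.214 + (-0.0305)*4.6 = -0.214 + (-0.1403) = -0.3543 V
Rounded to 4 decimal places: E = -0.3543 V

-0.3543 V


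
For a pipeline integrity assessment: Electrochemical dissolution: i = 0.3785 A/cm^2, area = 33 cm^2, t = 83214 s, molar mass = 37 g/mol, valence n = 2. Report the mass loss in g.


Apply Faraday's law: m = i*A*t*M / (n*F)
Total charge passed Q = i*A*t = 0.3785*33*83214 = 1039384.467 C
m = Q*M/(n*F) = 1039384.467*37/(2*96485) = 199.29121 g

199.29121 g


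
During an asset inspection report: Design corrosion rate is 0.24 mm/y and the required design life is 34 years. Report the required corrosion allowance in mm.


Corrosion allowance = CR × design life
CA = 0.24 * 34 = 8.16 mm

8.16 mm


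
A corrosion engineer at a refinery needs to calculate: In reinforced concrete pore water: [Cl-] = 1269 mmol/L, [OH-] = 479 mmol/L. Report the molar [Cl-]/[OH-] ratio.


Threshold parameter = [Cl-] / [OH-] (molar basis; both in mmol/L, so units cancel)
Ratio = 1269 / 479 = 2.65

2.65


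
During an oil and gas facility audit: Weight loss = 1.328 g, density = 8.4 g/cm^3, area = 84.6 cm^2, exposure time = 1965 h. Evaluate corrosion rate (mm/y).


Apply the mm/y weight-loss relation: CR = 87600 * W / (D * A * T)
Numerator: 87600 * 1.328 = 116332.8
Denominator: 8.4 * 84.6 * 1965 = 1396407.6
CR = 116332.8 / 1396407.6 = 0.083309 mm/y

0.083309 mm/y


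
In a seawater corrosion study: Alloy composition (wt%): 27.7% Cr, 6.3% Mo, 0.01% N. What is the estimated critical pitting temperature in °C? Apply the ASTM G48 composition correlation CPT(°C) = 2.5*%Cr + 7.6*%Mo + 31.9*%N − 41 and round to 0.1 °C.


Apply the ASTM G48 empirical CPT estimate: CPT(°C) = 2.5*%Cr + 7.6*%Mo + 31.9*%N − 41
2.5*27.7 = 69.25; 7.6*6.3 = 47.88; 31.9*0.01 = 0.319
CPT = 69.25 + 47.88 + 0.319 − 41 = 76.449 °C
Rounded to 0.1 °C: CPT ≈ 76.4 °C

76.4 °C


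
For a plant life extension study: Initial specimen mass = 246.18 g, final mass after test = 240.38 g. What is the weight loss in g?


Weight loss = initial − final
WL = 246.18 − 240.38 = 5.8 g

5.8 g


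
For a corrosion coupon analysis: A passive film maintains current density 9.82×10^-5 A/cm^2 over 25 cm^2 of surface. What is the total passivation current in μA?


I = i_pass * A, then convert A → μA (×10^6)
I = 9.82×10^-5 * 25 * 10^6 = 2455.0 μA

2455.0 μA


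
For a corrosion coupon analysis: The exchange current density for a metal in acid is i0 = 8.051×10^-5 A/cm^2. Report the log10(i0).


i0 = 8.051×10^-5 A/cm^2
log10(i0) = -4.094

-4.094


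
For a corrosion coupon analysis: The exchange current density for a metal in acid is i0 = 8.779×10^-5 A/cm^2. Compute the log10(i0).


i0 = 8.779×10^-5 A/cm^2
log10(i0) = -4.057

-4.057


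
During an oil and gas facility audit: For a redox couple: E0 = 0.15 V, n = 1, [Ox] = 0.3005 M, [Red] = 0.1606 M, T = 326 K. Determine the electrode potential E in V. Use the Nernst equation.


Apply the Nernst equation: E = E0 + (RT/nF)*ln([Ox]/[Red])
Step 1: RT/nF = 8.314*326/(1*96485) = 0.02809104 V
Step 2: [Ox]/[Red] = 0.3005/0.1606 = 1.871108
Step 3: ln(1.871108) = 0.626531
Step 4: correction = 0.02809104 * 0.626531 = 0.0176 V
E = 0.15 + 0.0176 = 0.1676 V

0.1676 V


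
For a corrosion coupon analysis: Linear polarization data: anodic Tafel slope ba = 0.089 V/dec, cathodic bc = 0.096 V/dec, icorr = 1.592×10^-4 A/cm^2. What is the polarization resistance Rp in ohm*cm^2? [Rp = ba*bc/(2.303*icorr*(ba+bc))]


Apply the Stern-Geary equation: Rp = ba*bc / (2.303*icorr*(ba+bc))
ba*bc = 0.089*0.096 = 0.008544
ba+bc = 0.185; 2.303*icorr*(ba+bc) = 2.303*1.592×10^-4*0.185 = 6.7827956×10^-5
Rp = 0.008544 / 6.7827956×10^-5 = 125.97 ohm*cm^2

125.97 ohm*cm^2


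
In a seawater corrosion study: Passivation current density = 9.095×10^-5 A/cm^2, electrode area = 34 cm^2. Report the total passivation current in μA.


I = i_pass * A, then convert A → μA (×10^6)
I = 9.095×10^-5 * 34 * 10^6 = 3092.3 μA

3092.3 μA


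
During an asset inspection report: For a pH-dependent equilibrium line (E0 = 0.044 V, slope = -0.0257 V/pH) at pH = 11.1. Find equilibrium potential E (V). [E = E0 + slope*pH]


Apply the Pourbaix line equation: E = E0 + slope*pH
E = 0.044 + (-0.0257)*11.1 = 0.044 + (-0.28527) = -0.24127 V
Rounded to 3 decimal places: E = -0.241 V

-0.241 V


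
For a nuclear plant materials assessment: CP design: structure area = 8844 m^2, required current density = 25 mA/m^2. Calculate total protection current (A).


I = area * current density, then convert mA → A (÷1000)
I = 8844 * 25 / 1000 = 221.1 A

221.1 A


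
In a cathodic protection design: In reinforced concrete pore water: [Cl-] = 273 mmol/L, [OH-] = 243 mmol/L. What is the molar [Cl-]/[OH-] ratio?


Threshold parameter = [Cl-] / [OH-] (molar basis; both in mmol/L, so units cancel)
Ratio = 273 / 243 = 1.12

1.12


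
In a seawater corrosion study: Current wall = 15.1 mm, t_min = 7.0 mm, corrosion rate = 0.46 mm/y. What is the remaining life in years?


Apply the remaining-life relation: RL = (t_current − t_min) / CR
RL = (15.1 − 7.0) / 0.46 = 8.1 / 0.46 = 17.6 years

17.6 years


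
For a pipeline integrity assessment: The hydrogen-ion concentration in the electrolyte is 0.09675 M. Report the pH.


pH = −log10[H+]
pH = −log10(0.09675) = 1.01

1.01


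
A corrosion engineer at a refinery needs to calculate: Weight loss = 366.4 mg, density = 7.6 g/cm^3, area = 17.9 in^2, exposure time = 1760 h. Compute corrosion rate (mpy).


Apply the mpy weight-loss relation: CR = 534 * W / (D * A * T)
Numerator: 534 * 366.4 = 195657.6
Denominator: 7.6 * 17.9 * 1760 = 239430.4
CR = 195657.6 / 239430.4 = 0.817 mpy

0.817 mpy


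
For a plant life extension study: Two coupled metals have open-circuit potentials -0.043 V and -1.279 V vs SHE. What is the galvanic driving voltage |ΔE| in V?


Driving voltage is the absolute potential difference.
|ΔE| = |-0.043 − (-1.279)| = 1.236 V

1.236 V


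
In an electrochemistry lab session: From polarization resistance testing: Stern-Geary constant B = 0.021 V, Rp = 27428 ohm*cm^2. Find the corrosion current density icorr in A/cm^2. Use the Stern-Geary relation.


Apply the Stern-Geary relation: icorr = B / Rp
icorr = 0.021 / 27428 = 7.656×10^-7 A/cm^2

7.656×10^-7 A/cm^2


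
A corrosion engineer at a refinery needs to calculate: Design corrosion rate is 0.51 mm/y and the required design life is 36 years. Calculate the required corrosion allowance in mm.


Corrosion allowance = CR × design life
CA = 0.51 * 36 = 18.36 mm

18.36 mm


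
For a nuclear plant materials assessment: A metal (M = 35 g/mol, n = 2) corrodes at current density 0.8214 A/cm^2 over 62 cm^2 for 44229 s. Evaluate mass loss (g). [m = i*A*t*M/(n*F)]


Apply Faraday's law: m = i*A*t*M / (n*F)
Total charge passed Q = i*A*t = 0.8214*62*44229 = 2252441.4372 C
m = Q*M/(n*F) = 2252441.4372*35/(2*96485) = 408.537 g

408.537 g


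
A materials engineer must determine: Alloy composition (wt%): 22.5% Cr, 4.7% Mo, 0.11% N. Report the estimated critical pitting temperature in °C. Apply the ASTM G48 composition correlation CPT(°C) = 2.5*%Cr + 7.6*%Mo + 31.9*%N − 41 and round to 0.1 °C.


Apply the ASTM G48 empirical CPT estimate: CPT(°C) = 2.5*%Cr + 7.6*%Mo + 31.9*%N − 41
2.5*22.5 = 56.25; 7.6*4.7 = 35.72; 31.9*0.11 = 3.509
CPT = 56.25 + 35.72 + 3.509 − 41 = 54.479 °C
Rounded to 0.1 °C: CPT ≈ 54.5 °C

54.5 °C


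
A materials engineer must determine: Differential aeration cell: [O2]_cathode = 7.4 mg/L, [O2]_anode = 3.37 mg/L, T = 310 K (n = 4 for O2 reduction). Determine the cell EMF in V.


Apply the Nernst concentration-cell relation: E = (RT/nF)*ln(C_cathode/C_anode)
RT/nF = 8.314*310/(4*96485) = 0.00667808 V
ln(7.4/3.37) = 0.78657
E = 0.00667808 * 0.78657 = 0.00525 V

0.00525 V


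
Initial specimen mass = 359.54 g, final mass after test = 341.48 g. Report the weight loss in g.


Weight loss = initial − final
WL = 359.54 − 341.48 = 18.06 g

18.06 g


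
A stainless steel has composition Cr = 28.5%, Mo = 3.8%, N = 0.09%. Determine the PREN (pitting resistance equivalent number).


Apply the PREN formula: PREN = Cr + 3.3*Mo + 16*N
PREN = 28.5 + 3.3*3.8 + 16*0.09
PREN = 28.5 + 12.54 + 1.44 = 42.48

42.48


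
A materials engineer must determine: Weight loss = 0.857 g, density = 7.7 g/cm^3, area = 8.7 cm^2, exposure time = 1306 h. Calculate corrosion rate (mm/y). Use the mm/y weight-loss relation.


Apply the mm/y weight-loss relation: CR = 87600 * W / (D * A * T)
Numerator: 87600 * 0.857 = 75073.2
Denominator: 7.7 * 8.7 * 1306 = 87488.94
CR = 75073.2 / 87488.94 = 0.85809 mm/y

0.85809 mm/y


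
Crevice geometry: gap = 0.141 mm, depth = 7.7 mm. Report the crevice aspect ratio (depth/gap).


Aspect ratio = depth / gap
Ratio = 7.7 / 0.141 = 54.6

54.6


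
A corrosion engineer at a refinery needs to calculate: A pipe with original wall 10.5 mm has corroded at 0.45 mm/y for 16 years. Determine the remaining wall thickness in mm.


Remaining wall = original − CR × time
t = 10.5 − 0.45*16 = 10.5 − 7.2 = 3.3 mm

3.3 mm


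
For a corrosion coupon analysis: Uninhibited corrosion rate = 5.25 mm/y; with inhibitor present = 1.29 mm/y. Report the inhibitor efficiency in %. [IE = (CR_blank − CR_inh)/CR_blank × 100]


Apply the inhibitor-efficiency definition: IE = (CR_blank − CR_inh)/CR_blank × 100
IE = (5.25 − 1.29) / 5.25 × 100
IE = 3.96 / 5.25 × 100 = 75.4 %

75.4 %


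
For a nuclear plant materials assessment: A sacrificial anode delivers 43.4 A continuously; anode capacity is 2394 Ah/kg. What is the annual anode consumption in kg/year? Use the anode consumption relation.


Annual consumption = current * hours per year / capacity
Rate = 43.4 * 8760 / 2394 = 158.8 kg/year

158.8 kg/year
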